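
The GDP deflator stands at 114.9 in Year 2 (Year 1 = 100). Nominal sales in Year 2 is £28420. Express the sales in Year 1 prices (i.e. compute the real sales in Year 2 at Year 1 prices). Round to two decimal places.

Real = Nominal ÷ (Index/100) = 28420 ÷ (114.9/100)
     = 28420 ÷ 1.149 = 24734.5518

24734.55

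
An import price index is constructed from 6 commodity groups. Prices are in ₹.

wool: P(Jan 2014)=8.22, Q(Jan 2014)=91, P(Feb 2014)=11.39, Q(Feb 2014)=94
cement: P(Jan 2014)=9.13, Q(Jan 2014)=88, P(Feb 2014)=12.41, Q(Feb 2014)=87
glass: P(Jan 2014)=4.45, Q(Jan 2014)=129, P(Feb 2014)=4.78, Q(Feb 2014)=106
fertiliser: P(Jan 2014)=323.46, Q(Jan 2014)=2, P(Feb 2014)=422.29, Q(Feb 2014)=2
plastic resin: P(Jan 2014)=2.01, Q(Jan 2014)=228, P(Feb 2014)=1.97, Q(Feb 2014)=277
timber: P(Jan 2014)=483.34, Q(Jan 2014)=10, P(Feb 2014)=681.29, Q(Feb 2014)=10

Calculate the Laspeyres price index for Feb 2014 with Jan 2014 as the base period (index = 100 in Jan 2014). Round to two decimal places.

134.57

Laspeyres price index uses base-period quantities as weights.
ΣP(Feb 2014)·Q(Jan 2014) = 11.39×91 + 12.41×88 + 4.78×129 + 422.29×2 + 1.97×228 + 681.29×10 = 1036.49 + 1092.08 + 616.62 + 844.58 + 449.16 + 6812.9 = 10851.83
ΣP(Jan 2014)·Q(Jan 2014) = 8.22×91 + 9.13×88 + 4.45×129 + 323.46×2 + 2.01×228 + 483.34×10 = 748.02 + 803.44 + 574.05 + 646.92 + 458.28 + 4833.4 = 8064.11
Index = 10851.83 / 8064.11 × 100 = 134.5695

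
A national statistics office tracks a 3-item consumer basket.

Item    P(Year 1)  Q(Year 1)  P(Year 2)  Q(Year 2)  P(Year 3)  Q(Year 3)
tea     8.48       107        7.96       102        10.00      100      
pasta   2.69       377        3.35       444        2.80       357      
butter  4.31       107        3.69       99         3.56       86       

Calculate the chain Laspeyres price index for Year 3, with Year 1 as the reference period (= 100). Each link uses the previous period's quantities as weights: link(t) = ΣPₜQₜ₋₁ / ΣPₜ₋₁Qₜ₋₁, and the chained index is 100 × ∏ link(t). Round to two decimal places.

Link Year 1→Year 2:
ΣP(Year 2)Q(Year 1) = 7.96×107 + 3.35×377 + 3.69×107 = 851.72 + 1262.95 + 394.83 = 2509.5
ΣP(Year 1)Q(Year 1) = 8.48×107 + 2.69×377 + 4.31×107 = 907.36 + 1014.13 + 461.17 = 2382.66
link = 2509.5/2382.66 = 1.053235
Link Year 2→Year 3:
ΣP(Year 3)Q(Year 2) = 10.00×102 + 2.80×444 + 3.56×99 = 1020 + 1243.2 + 352.44 = 2615.64
ΣP(Year 2)Q(Year 2) = 7.96×102 + 3.35×444 + 3.69×99 = 811.92 + 1487.4 + 365.31 = 2664.63
link = 2615.64/2664.63 = 0.981615
Chained index = 100 × 1.053235 × 0.981615 = 103.3871

103.39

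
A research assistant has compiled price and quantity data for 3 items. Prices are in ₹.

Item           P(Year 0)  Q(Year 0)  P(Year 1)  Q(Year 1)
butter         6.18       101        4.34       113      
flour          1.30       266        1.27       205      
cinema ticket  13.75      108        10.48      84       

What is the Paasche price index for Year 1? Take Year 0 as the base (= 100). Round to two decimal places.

Paasche price index uses current-period quantities as weights.
ΣP(Year 1)·Q(Year 1) = 4.34×113 + 1.27×205 + 10.48×84 = 490.42 + 260.35 + 880.32 = 1631.09
ΣP(Year 0)·Q(Year 1) = 6.18×113 + 1.30×205 + 13.75×84 = 698.34 + 266.5 + 1155 = 2119.84
Index = 1631.09 / 2119.84 × 100 = 76.9440

76.94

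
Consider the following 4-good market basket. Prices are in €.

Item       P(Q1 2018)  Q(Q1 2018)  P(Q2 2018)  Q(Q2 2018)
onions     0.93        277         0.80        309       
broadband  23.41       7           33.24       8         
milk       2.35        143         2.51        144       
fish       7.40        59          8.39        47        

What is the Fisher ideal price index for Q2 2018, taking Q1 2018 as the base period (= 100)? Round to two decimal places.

Laspeyres component (base-period weights):
ΣP(Q2 2018)Q(Q1 2018) = 0.80×277 + 33.24×7 + 2.51×143 + 8.39×59 = 221.6 + 232.68 + 358.93 + 495.01 = 1308.22
ΣP(Q1 2018)Q(Q1 2018) = 0.93×277 + 23.41×7 + 2.35×143 + 7.40×59 = 257.61 + 163.87 + 336.05 + 436.6 = 1194.13
L = 1308.22 / 1194.13 × 100 = 109.5542
Paasche component (current-period weights):
ΣP(Q2 2018)Q(Q2 2018) = 0.80×309 + 33.24×8 + 2.51×144 + 8.39×47 = 247.2 + 265.92 + 361.44 + 394.33 = 1268.89
ΣP(Q1 2018)Q(Q2 2018) = 0.93×309 + 23.41×8 + 2.35×144 + 7.40×47 = 287.37 + 187.28 + 338.4 + 347.8 = 1160.85
P = 1268.89 / 1160.85 × 100 = 109.3070
Fisher = √(L × P) = √(109.5542 × 109.3070) = 109.4305

109.43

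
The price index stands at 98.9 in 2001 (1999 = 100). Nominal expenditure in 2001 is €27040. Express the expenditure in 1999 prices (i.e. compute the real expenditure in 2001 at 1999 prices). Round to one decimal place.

Real = Nominal ÷ (Index/100) = 27040 ÷ (98.9/100)
     = 27040 ÷ 0.989 = 27340.7482

27340.7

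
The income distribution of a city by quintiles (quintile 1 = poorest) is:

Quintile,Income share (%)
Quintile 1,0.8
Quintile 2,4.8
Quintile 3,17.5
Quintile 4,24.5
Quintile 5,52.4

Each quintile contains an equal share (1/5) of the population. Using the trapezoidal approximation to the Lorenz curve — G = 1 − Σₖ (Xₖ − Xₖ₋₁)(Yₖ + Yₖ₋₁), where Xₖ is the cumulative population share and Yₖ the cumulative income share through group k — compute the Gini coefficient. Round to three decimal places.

Cumulative income shares Yₖ: 0.0080, 0.0560, 0.2310, 0.4760, 1.0000
Σ (Xₖ−Xₖ₋₁)(Yₖ+Yₖ₋₁) = (1/5)(0.0080+0.0000) + (1/5)(0.0560+0.0080) + (1/5)(0.2310+0.0560) + (1/5)(0.4760+0.2310) + (1/5)(1.0000+0.4760)
  = 0.0016 + 0.0128 + 0.0574 + 0.1414 + 0.2952 = 0.5084
G = 1 − 0.5084 = 0.4916

0.492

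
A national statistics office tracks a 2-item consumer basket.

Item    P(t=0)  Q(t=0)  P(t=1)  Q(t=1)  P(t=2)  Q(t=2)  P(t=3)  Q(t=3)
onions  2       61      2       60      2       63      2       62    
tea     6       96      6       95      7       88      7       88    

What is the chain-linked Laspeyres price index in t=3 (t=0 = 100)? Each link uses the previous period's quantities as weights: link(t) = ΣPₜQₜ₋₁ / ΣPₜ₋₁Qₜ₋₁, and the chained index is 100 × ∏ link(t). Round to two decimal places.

113.77

Link t=0→t=1:
ΣP(t=1)Q(t=0) = 2×61 + 6×96 = 122 + 576 = 698
ΣP(t=0)Q(t=0) = 2×61 + 6×96 = 122 + 576 = 698
link = 698/698 = 1.000000
Link t=1→t=2:
ΣP(t=2)Q(t=1) = 2×60 + 7×95 = 120 + 665 = 785
ΣP(t=1)Q(t=1) = 2×60 + 6×95 = 120 + 570 = 690
link = 785/690 = 1.137681
Link t=2→t=3:
ΣP(t=3)Q(t=2) = 2×63 + 7×88 = 126 + 616 = 742
ΣP(t=2)Q(t=2) = 2×63 + 7×88 = 126 + 616 = 742
link = 742/742 = 1.000000
Chained index = 100 × 1.000000 × 1.137681 × 1.000000 = 113.7681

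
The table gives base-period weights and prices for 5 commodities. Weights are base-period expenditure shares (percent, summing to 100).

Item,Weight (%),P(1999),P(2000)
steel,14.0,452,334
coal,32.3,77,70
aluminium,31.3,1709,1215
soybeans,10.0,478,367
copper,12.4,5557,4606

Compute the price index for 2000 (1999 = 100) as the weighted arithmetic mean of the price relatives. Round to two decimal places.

79.92

steel: 14.0 × (334/452) = 14.0 × 0.738938 = 10.3451
coal: 32.3 × (70/77) = 32.3 × 0.909091 = 29.3636
aluminium: 31.3 × (1215/1709) = 31.3 × 0.710942 = 22.2525
soybeans: 10.0 × (367/478) = 10.0 × 0.767782 = 7.6778
copper: 12.4 × (4606/5557) = 12.4 × 0.828864 = 10.2779
Index = Σ wᵢ·(p₁ᵢ/p₀ᵢ) = 10.3451 + 29.3636 + 22.2525 + 7.6778 + 10.2779 = 79.9170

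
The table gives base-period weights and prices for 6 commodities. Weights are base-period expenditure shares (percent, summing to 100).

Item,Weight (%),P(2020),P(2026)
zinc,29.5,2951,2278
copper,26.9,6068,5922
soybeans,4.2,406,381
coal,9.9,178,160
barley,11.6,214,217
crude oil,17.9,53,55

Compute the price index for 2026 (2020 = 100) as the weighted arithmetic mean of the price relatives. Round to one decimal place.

zinc: 29.5 × (2278/2951) = 29.5 × 0.771942 = 22.7723
copper: 26.9 × (5922/6068) = 26.9 × 0.975939 = 26.2528
soybeans: 4.2 × (381/406) = 4.2 × 0.938424 = 3.9414
coal: 9.9 × (160/178) = 9.9 × 0.898876 = 8.8989
barley: 11.6 × (217/214) = 11.6 × 1.014019 = 11.7626
crude oil: 17.9 × (55/53) = 17.9 × 1.037736 = 18.5755
Index = Σ wᵢ·(p₁ᵢ/p₀ᵢ) = 22.7723 + 26.2528 + 3.9414 + 8.8989 + 11.7626 + 18.5755 = 92.2034

92.2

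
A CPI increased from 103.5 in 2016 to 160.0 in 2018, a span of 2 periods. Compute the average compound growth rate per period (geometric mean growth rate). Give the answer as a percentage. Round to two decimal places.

24.33%

Growth factor = (160.0/103.5)^(1/2) = (1.545894)^(1/2) = 1.243340
Growth rate = 1.243340 − 1 = 0.243340 = 24.3340%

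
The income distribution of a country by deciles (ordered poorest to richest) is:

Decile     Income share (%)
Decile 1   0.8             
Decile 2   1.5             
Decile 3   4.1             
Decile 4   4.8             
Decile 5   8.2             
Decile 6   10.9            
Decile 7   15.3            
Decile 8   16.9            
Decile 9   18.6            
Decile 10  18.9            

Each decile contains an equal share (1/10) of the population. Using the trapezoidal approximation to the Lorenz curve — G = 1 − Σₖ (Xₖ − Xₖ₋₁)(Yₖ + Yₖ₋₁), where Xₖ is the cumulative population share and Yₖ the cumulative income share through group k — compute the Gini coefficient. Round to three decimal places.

Cumulative income shares Yₖ: 0.0080, 0.0230, 0.0640, 0.1120, 0.1940, 0.3030, 0.4560, 0.6250, 0.8110, 1.0000
Σ (Xₖ−Xₖ₋₁)(Yₖ+Yₖ₋₁) = (1/10)(0.0080+0.0000) + (1/10)(0.0230+0.0080) + (1/10)(0.0640+0.0230) + (1/10)(0.1120+0.0640) + (1/10)(0.1940+0.1120) + (1/10)(0.3030+0.1940) + (1/10)(0.4560+0.3030) + (1/10)(0.6250+0.4560) + (1/10)(0.8110+0.6250) + (1/10)(1.0000+0.8110)
  = 0.0008 + 0.0031 + 0.0087 + 0.0176 + 0.0306 + 0.0497 + 0.0759 + 0.1081 + 0.1436 + 0.1811 = 0.6192
G = 1 − 0.6192 = 0.3808

0.381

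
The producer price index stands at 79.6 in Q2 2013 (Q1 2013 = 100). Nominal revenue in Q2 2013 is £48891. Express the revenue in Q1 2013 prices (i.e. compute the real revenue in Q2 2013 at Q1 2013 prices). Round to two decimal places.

Real = Nominal ÷ (Index/100) = 48891 ÷ (79.6/100)
     = 48891 ÷ 0.796 = 61420.8543

61420.85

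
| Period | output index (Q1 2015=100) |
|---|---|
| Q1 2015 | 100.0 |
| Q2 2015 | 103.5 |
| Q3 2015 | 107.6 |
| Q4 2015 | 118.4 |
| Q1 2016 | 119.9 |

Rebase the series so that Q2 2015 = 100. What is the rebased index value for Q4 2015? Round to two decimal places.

114.40

Rebased(Q4 2015) = 118.4 / 103.5 × 100 = 114.3961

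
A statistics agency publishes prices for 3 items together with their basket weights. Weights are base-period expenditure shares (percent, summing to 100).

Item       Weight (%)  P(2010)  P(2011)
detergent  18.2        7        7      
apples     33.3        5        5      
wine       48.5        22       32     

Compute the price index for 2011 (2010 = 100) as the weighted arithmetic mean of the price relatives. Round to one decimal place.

122.0

detergent: 18.2 × (7/7) = 18.2 × 1.000000 = 18.2000
apples: 33.3 × (5/5) = 33.3 × 1.000000 = 33.3000
wine: 48.5 × (32/22) = 48.5 × 1.454545 = 70.5455
Index = Σ wᵢ·(p₁ᵢ/p₀ᵢ) = 18.2000 + 33.3000 + 70.5455 = 122.0455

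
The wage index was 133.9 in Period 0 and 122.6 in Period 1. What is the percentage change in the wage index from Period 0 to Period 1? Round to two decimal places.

-8.44%

Change = (122.6 − 133.9) / 133.9 × 100
       = -11.3 / 133.9 × 100 = -8.4391%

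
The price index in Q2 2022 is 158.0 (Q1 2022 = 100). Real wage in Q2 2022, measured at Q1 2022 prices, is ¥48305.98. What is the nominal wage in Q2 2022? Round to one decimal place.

Nominal = Real × (Index/100) = 48305.98 × (158.0/100)
        = 48305.98 × 1.580 = 76323.4484

76323.4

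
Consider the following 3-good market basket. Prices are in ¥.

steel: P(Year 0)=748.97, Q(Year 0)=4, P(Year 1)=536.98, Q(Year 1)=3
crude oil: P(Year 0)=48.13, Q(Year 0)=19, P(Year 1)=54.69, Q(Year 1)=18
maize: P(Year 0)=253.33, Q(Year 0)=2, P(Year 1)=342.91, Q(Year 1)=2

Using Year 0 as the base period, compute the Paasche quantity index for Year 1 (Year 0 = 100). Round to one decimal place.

84.7

Paasche quantity index uses current-period prices as weights.
ΣP(Year 1)·Q(Year 1) = 536.98×3 + 54.69×18 + 342.91×2 = 1610.94 + 984.42 + 685.82 = 3281.18
ΣP(Year 1)·Q(Year 0) = 536.98×4 + 54.69×19 + 342.91×2 = 2147.92 + 1039.11 + 685.82 = 3872.85
Index = 3281.18 / 3872.85 × 100 = 84.7226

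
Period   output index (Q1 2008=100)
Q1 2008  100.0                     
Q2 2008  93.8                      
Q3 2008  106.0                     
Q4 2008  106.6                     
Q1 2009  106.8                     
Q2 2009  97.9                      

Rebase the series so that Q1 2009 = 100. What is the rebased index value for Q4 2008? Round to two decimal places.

99.81

Rebased(Q4 2008) = 106.6 / 106.8 × 100 = 99.8127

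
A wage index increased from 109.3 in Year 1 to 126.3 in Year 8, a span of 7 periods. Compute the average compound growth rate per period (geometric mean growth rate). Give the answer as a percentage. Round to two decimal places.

2.09%

Growth factor = (126.3/109.3)^(1/7) = (1.155535)^(1/7) = 1.020867
Growth rate = 1.020867 − 1 = 0.020867 = 2.0867%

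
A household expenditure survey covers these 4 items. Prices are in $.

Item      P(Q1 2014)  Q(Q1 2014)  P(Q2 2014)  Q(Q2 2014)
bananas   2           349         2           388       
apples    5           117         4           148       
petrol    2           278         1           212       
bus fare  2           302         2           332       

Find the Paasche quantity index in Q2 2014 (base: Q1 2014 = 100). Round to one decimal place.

Paasche quantity index uses current-period prices as weights.
ΣP(Q2 2014)·Q(Q2 2014) = 2×388 + 4×148 + 1×212 + 2×332 = 776 + 592 + 212 + 664 = 2244
ΣP(Q2 2014)·Q(Q1 2014) = 2×349 + 4×117 + 1×278 + 2×302 = 698 + 468 + 278 + 604 = 2048
Index = 2244 / 2048 × 100 = 109.5703

109.6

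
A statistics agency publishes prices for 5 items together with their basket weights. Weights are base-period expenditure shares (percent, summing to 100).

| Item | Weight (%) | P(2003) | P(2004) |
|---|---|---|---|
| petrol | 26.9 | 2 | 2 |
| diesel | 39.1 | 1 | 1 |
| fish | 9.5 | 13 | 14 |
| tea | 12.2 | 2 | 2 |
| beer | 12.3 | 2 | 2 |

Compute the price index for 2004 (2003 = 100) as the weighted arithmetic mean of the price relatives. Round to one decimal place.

petrol: 26.9 × (2/2) = 26.9 × 1.000000 = 26.9000
diesel: 39.1 × (1/1) = 39.1 × 1.000000 = 39.1000
fish: 9.5 × (14/13) = 9.5 × 1.076923 = 10.2308
tea: 12.2 × (2/2) = 12.2 × 1.000000 = 12.2000
beer: 12.3 × (2/2) = 12.3 × 1.000000 = 12.3000
Index = Σ wᵢ·(p₁ᵢ/p₀ᵢ) = 26.9000 + 39.1000 + 10.2308 + 12.2000 + 12.3000 = 100.7308

100.7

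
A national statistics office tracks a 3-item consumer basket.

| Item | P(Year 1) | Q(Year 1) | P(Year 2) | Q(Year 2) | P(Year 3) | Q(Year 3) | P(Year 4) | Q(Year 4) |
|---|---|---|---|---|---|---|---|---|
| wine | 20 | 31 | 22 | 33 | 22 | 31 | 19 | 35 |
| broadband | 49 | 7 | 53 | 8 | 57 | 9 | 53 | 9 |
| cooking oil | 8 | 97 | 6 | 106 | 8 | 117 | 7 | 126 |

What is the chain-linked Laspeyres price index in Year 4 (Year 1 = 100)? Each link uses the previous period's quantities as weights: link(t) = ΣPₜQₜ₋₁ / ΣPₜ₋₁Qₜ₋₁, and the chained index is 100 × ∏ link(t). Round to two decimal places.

Link Year 1→Year 2:
ΣP(Year 2)Q(Year 1) = 22×31 + 53×7 + 6×97 = 682 + 371 + 582 = 1635
ΣP(Year 1)Q(Year 1) = 20×31 + 49×7 + 8×97 = 620 + 343 + 776 = 1739
link = 1635/1739 = 0.940196
Link Year 2→Year 3:
ΣP(Year 3)Q(Year 2) = 22×33 + 57×8 + 8×106 = 726 + 456 + 848 = 2030
ΣP(Year 2)Q(Year 2) = 22×33 + 53×8 + 6×106 = 726 + 424 + 636 = 1786
link = 2030/1786 = 1.136618
Link Year 3→Year 4:
ΣP(Year 4)Q(Year 3) = 19×31 + 53×9 + 7×117 = 589 + 477 + 819 = 1885
ΣP(Year 3)Q(Year 3) = 22×31 + 57×9 + 8×117 = 682 + 513 + 936 = 2131
link = 1885/2131 = 0.884561
Chained index = 100 × 0.940196 × 1.136618 × 0.884561 = 94.5280

94.53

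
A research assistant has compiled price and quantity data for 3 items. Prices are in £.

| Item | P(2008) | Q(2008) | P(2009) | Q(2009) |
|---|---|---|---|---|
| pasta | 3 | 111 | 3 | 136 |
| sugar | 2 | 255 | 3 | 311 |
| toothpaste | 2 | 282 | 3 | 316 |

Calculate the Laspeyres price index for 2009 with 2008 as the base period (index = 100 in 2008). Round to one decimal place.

Laspeyres price index uses base-period quantities as weights.
ΣP(2009)·Q(2008) = 3×111 + 3×255 + 3×282 = 333 + 765 + 846 = 1944
ΣP(2008)·Q(2008) = 3×111 + 2×255 + 2×282 = 333 + 510 + 564 = 1407
Index = 1944 / 1407 × 100 = 138.1663

138.2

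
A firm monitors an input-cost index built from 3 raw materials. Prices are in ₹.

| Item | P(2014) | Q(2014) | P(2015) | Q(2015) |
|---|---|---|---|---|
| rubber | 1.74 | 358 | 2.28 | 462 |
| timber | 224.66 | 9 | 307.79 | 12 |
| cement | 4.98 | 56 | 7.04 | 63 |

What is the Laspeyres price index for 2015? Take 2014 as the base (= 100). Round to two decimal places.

136.15

Laspeyres price index uses base-period quantities as weights.
ΣP(2015)·Q(2014) = 2.28×358 + 307.79×9 + 7.04×56 = 816.24 + 2770.11 + 394.24 = 3980.59
ΣP(2014)·Q(2014) = 1.74×358 + 224.66×9 + 4.98×56 = 622.92 + 2021.94 + 278.88 = 2923.74
Index = 3980.59 / 2923.74 × 100 = 136.1472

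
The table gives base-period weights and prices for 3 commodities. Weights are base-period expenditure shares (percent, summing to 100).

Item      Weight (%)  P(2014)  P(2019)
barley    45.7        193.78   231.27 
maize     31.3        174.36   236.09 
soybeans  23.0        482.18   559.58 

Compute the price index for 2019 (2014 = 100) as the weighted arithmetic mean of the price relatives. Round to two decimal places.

123.61

barley: 45.7 × (231.27/193.78) = 45.7 × 1.193467 = 54.5414
maize: 31.3 × (236.09/174.36) = 31.3 × 1.354038 = 42.3814
soybeans: 23.0 × (559.58/482.18) = 23.0 × 1.160521 = 26.6920
Index = Σ wᵢ·(p₁ᵢ/p₀ᵢ) = 54.5414 + 42.3814 + 26.6920 = 123.6148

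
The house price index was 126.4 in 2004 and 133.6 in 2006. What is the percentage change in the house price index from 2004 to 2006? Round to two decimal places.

5.70%

Change = (133.6 − 126.4) / 126.4 × 100
       = 7.2 / 126.4 × 100 = 5.6962%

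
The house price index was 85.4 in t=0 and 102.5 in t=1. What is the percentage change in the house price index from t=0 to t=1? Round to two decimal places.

Change = (102.5 − 85.4) / 85.4 × 100
       = 17.1 / 85.4 × 100 = 20.0234%

20.02%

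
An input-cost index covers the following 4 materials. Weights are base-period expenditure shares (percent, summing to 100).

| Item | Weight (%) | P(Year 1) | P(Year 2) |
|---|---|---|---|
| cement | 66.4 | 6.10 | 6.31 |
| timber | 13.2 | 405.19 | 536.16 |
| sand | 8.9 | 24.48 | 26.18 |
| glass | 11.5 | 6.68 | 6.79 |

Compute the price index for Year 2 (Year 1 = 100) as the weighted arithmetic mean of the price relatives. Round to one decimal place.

107.4

cement: 66.4 × (6.31/6.10) = 66.4 × 1.034426 = 68.6859
timber: 13.2 × (536.16/405.19) = 13.2 × 1.323231 = 17.4667
sand: 8.9 × (26.18/24.48) = 8.9 × 1.069444 = 9.5181
glass: 11.5 × (6.79/6.68) = 11.5 × 1.016467 = 11.6894
Index = Σ wᵢ·(p₁ᵢ/p₀ᵢ) = 68.6859 + 17.4667 + 9.5181 + 11.6894 = 107.3600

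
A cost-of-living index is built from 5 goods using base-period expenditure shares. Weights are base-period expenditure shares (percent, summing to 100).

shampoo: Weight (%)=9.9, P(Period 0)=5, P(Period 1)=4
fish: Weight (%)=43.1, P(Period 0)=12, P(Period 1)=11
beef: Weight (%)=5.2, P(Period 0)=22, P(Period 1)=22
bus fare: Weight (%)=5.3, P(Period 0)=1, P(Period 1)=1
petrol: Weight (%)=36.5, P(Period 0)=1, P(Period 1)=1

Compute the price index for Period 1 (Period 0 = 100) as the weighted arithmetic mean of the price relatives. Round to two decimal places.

94.43

shampoo: 9.9 × (4/5) = 9.9 × 0.800000 = 7.9200
fish: 43.1 × (11/12) = 43.1 × 0.916667 = 39.5083
beef: 5.2 × (22/22) = 5.2 × 1.000000 = 5.2000
bus fare: 5.3 × (1/1) = 5.3 × 1.000000 = 5.3000
petrol: 36.5 × (1/1) = 36.5 × 1.000000 = 36.5000
Index = Σ wᵢ·(p₁ᵢ/p₀ᵢ) = 7.9200 + 39.5083 + 5.2000 + 5.3000 + 36.5000 = 94.4283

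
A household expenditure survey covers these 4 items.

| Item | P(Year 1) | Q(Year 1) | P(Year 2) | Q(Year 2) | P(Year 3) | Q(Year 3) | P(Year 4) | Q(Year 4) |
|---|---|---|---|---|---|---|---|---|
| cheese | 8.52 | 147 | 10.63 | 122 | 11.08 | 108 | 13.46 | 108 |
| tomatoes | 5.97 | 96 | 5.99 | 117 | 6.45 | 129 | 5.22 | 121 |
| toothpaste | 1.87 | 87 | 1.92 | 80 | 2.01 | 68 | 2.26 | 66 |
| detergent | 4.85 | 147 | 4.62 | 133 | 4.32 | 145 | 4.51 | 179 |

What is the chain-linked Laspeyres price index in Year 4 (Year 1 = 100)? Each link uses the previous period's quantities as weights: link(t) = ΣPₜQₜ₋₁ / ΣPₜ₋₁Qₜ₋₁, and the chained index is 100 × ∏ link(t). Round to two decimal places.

Link Year 1→Year 2:
ΣP(Year 2)Q(Year 1) = 10.63×147 + 5.99×96 + 1.92×87 + 4.62×147 = 1562.61 + 575.04 + 167.04 + 679.14 = 2983.83
ΣP(Year 1)Q(Year 1) = 8.52×147 + 5.97×96 + 1.87×87 + 4.85×147 = 1252.44 + 573.12 + 162.69 + 712.95 = 2701.2
link = 2983.83/2701.2 = 1.104631
Link Year 2→Year 3:
ΣP(Year 3)Q(Year 2) = 11.08×122 + 6.45×117 + 2.01×80 + 4.32×133 = 1351.76 + 754.65 + 160.8 + 574.56 = 2841.77
ΣP(Year 2)Q(Year 2) = 10.63×122 + 5.99×117 + 1.92×80 + 4.62×133 = 1296.86 + 700.83 + 153.6 + 614.46 = 2765.75
link = 2841.77/2765.75 = 1.027486
Link Year 3→Year 4:
ΣP(Year 4)Q(Year 3) = 13.46×108 + 5.22×129 + 2.26×68 + 4.51×145 = 1453.68 + 673.38 + 153.68 + 653.95 = 2934.69
ΣP(Year 3)Q(Year 3) = 11.08×108 + 6.45×129 + 2.01×68 + 4.32×145 = 1196.64 + 832.05 + 136.68 + 626.4 = 2791.77
link = 2934.69/2791.77 = 1.051193
Chained index = 100 × 1.104631 × 1.027486 × 1.051193 = 119.3097

119.31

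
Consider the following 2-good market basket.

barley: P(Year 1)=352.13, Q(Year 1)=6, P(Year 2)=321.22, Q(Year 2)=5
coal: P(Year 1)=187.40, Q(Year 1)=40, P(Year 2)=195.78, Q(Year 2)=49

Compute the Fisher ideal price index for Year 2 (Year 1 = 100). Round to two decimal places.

101.95

Laspeyres component (base-period weights):
ΣP(Year 2)Q(Year 1) = 321.22×6 + 195.78×40 = 1927.32 + 7831.2 = 9758.52
ΣP(Year 1)Q(Year 1) = 352.13×6 + 187.40×40 = 2112.78 + 7496 = 9608.78
L = 9758.52 / 9608.78 × 100 = 101.5584
Paasche component (current-period weights):
ΣP(Year 2)Q(Year 2) = 321.22×5 + 195.78×49 = 1606.1 + 9593.22 = 11199.32
ΣP(Year 1)Q(Year 2) = 352.13×5 + 187.40×49 = 1760.65 + 9182.6 = 10943.25
P = 11199.32 / 10943.25 × 100 = 102.3400
Fisher = √(L × P) = √(101.5584 × 102.3400) = 101.9484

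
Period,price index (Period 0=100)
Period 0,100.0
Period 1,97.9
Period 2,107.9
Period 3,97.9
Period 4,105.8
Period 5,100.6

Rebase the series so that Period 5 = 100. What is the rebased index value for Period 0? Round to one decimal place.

99.4

Rebased(Period 0) = 100.0 / 100.6 × 100 = 99.4036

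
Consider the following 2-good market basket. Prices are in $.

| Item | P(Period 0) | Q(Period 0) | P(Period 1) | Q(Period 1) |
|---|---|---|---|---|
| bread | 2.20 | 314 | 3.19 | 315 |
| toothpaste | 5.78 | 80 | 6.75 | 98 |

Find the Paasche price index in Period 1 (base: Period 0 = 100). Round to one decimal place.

Paasche price index uses current-period quantities as weights.
ΣP(Period 1)·Q(Period 1) = 3.19×315 + 6.75×98 = 1004.85 + 661.5 = 1666.35
ΣP(Period 0)·Q(Period 1) = 2.20×315 + 5.78×98 = 693 + 566.44 = 1259.44
Index = 1666.35 / 1259.44 × 100 = 132.3088

132.3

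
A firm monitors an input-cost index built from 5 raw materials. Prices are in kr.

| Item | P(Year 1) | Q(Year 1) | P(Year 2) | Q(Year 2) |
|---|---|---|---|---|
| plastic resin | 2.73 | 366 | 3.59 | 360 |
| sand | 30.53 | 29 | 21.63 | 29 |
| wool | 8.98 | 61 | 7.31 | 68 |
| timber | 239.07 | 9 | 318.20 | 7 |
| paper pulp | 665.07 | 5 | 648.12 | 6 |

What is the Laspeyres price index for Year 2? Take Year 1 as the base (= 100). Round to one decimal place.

Laspeyres price index uses base-period quantities as weights.
ΣP(Year 2)·Q(Year 1) = 3.59×366 + 21.63×29 + 7.31×61 + 318.20×9 + 648.12×5 = 1313.94 + 627.27 + 445.91 + 2863.8 + 3240.6 = 8491.52
ΣP(Year 1)·Q(Year 1) = 2.73×366 + 30.53×29 + 8.98×61 + 239.07×9 + 665.07×5 = 999.18 + 885.37 + 547.78 + 2151.63 + 3325.35 = 7909.31
Index = 8491.52 / 7909.31 × 100 = 107.3611

107.4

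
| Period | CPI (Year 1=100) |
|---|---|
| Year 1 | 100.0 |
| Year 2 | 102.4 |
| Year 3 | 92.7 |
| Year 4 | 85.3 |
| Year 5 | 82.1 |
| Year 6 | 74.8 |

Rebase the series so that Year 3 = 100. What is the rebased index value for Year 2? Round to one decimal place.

Rebased(Year 2) = 102.4 / 92.7 × 100 = 110.4639

110.5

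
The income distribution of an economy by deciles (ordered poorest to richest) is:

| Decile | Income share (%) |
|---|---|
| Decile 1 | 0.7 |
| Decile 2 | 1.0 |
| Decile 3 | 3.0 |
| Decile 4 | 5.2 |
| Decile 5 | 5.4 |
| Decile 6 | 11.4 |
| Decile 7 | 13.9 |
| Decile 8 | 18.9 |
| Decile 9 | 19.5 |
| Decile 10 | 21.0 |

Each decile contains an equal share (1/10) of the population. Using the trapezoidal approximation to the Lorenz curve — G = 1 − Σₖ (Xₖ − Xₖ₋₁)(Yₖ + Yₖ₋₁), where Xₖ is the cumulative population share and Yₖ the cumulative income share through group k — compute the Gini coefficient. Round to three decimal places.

Cumulative income shares Yₖ: 0.0070, 0.0170, 0.0470, 0.0990, 0.1530, 0.2670, 0.4060, 0.5950, 0.7900, 1.0000
Σ (Xₖ−Xₖ₋₁)(Yₖ+Yₖ₋₁) = (1/10)(0.0070+0.0000) + (1/10)(0.0170+0.0070) + (1/10)(0.0470+0.0170) + (1/10)(0.0990+0.0470) + (1/10)(0.1530+0.0990) + (1/10)(0.2670+0.1530) + (1/10)(0.4060+0.2670) + (1/10)(0.5950+0.4060) + (1/10)(0.7900+0.5950) + (1/10)(1.0000+0.7900)
  = 0.0007 + 0.0024 + 0.0064 + 0.0146 + 0.0252 + 0.0420 + 0.0673 + 0.1001 + 0.1385 + 0.1790 = 0.5762
G = 1 − 0.5762 = 0.4238

0.424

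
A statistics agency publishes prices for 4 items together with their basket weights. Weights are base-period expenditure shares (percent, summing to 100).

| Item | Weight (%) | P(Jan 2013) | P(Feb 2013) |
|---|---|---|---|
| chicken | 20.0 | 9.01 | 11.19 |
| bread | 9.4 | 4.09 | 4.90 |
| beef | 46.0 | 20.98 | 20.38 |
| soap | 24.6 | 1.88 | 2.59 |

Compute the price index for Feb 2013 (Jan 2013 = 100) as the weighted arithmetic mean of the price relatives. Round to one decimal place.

chicken: 20.0 × (11.19/9.01) = 20.0 × 1.241953 = 24.8391
bread: 9.4 × (4.90/4.09) = 9.4 × 1.198044 = 11.2616
beef: 46.0 × (20.38/20.98) = 46.0 × 0.971401 = 44.6845
soap: 24.6 × (2.59/1.88) = 24.6 × 1.377660 = 33.8904
Index = Σ wᵢ·(p₁ᵢ/p₀ᵢ) = 24.8391 + 11.2616 + 44.6845 + 33.8904 = 114.6756

114.7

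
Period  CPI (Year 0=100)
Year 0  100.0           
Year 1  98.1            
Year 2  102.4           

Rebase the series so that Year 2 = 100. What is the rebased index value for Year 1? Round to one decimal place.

95.8

Rebased(Year 1) = 98.1 / 102.4 × 100 = 95.8008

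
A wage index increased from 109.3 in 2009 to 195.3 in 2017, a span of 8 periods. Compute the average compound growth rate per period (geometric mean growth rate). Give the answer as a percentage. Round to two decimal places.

Growth factor = (195.3/109.3)^(1/8) = (1.786825)^(1/8) = 1.075252
Growth rate = 1.075252 − 1 = 0.075252 = 7.5252%

7.53%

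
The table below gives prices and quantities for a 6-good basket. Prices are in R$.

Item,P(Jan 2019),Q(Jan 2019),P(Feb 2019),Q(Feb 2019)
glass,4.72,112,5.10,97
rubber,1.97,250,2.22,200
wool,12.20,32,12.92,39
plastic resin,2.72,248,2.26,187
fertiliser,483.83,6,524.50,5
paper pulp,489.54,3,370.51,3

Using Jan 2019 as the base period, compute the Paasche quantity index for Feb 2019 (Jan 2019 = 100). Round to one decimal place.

Paasche quantity index uses current-period prices as weights.
ΣP(Feb 2019)·Q(Feb 2019) = 5.10×97 + 2.22×200 + 12.92×39 + 2.26×187 + 524.50×5 + 370.51×3 = 494.7 + 444 + 503.88 + 422.62 + 2622.5 + 1111.53 = 5599.23
ΣP(Feb 2019)·Q(Jan 2019) = 5.10×112 + 2.22×250 + 12.92×32 + 2.26×248 + 524.50×6 + 370.51×3 = 571.2 + 555 + 413.44 + 560.48 + 3147 + 1111.53 = 6358.65
Index = 5599.23 / 6358.65 × 100 = 88.0569

88.1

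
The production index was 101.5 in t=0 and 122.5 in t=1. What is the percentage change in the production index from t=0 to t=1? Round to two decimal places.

20.69%

Change = (122.5 − 101.5) / 101.5 × 100
       = 21.0 / 101.5 × 100 = 20.6897%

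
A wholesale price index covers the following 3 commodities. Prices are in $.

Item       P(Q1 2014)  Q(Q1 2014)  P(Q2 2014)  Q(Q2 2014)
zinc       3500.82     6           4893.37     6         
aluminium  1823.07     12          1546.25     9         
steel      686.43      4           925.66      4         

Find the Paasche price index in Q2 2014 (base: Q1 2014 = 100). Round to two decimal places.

116.98

Paasche price index uses current-period quantities as weights.
ΣP(Q2 2014)·Q(Q2 2014) = 4893.37×6 + 1546.25×9 + 925.66×4 = 29360.22 + 13916.25 + 3702.64 = 46979.11
ΣP(Q1 2014)·Q(Q2 2014) = 3500.82×6 + 1823.07×9 + 686.43×4 = 21004.92 + 16407.63 + 2745.72 = 40158.27
Index = 46979.11 / 40158.27 × 100 = 116.9849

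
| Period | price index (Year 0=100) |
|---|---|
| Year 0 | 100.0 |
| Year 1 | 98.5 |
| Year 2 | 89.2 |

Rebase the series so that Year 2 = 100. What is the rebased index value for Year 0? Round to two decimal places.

112.11

Rebased(Year 0) = 100.0 / 89.2 × 100 = 112.1076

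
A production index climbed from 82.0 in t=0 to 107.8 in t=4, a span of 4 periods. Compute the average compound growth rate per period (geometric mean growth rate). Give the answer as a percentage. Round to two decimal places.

7.08%

Growth factor = (107.8/82.0)^(1/4) = (1.314634)^(1/4) = 1.070782
Growth rate = 1.070782 − 1 = 0.070782 = 7.0782%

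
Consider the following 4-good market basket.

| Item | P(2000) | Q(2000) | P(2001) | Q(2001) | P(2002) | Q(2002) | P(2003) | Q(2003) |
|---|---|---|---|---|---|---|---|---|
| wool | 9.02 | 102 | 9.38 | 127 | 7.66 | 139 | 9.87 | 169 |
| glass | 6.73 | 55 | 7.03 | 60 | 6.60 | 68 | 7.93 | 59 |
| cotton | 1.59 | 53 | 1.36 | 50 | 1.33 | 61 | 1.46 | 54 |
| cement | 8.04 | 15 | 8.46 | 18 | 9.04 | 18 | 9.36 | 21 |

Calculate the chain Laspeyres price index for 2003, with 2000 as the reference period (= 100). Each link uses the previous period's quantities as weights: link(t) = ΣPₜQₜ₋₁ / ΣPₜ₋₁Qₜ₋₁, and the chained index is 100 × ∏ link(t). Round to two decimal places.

Link 2000→2001:
ΣP(2001)Q(2000) = 9.38×102 + 7.03×55 + 1.36×53 + 8.46×15 = 956.76 + 386.65 + 72.08 + 126.9 = 1542.39
ΣP(2000)Q(2000) = 9.02×102 + 6.73×55 + 1.59×53 + 8.04×15 = 920.04 + 370.15 + 84.27 + 120.6 = 1495.06
link = 1542.39/1495.06 = 1.031658
Link 2001→2002:
ΣP(2002)Q(2001) = 7.66×127 + 6.60×60 + 1.33×50 + 9.04×18 = 972.82 + 396 + 66.5 + 162.72 = 1598.04
ΣP(2001)Q(2001) = 9.38×127 + 7.03×60 + 1.36×50 + 8.46×18 = 1191.26 + 421.8 + 68 + 152.28 = 1833.34
link = 1598.04/1833.34 = 0.871655
Link 2002→2003:
ΣP(2003)Q(2002) = 9.87×139 + 7.93×68 + 1.46×61 + 9.36×18 = 1371.93 + 539.24 + 89.06 + 168.48 = 2168.71
ΣP(2002)Q(2002) = 7.66×139 + 6.60×68 + 1.33×61 + 9.04×18 = 1064.74 + 448.8 + 81.13 + 162.72 = 1757.39
link = 2168.71/1757.39 = 1.234052
Chained index = 100 × 1.031658 × 0.871655 × 1.234052 = 110.9720

110.97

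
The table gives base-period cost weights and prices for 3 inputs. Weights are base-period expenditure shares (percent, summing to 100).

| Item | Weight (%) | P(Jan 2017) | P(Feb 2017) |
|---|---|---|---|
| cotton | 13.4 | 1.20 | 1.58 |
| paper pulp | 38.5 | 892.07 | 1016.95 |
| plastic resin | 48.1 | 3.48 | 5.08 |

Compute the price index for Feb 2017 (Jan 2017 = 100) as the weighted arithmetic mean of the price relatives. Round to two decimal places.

cotton: 13.4 × (1.58/1.20) = 13.4 × 1.316667 = 17.6433
paper pulp: 38.5 × (1016.95/892.07) = 38.5 × 1.139989 = 43.8896
plastic resin: 48.1 × (5.08/3.48) = 48.1 × 1.459770 = 70.2149
Index = Σ wᵢ·(p₁ᵢ/p₀ᵢ) = 17.6433 + 43.8896 + 70.2149 = 131.7479

131.75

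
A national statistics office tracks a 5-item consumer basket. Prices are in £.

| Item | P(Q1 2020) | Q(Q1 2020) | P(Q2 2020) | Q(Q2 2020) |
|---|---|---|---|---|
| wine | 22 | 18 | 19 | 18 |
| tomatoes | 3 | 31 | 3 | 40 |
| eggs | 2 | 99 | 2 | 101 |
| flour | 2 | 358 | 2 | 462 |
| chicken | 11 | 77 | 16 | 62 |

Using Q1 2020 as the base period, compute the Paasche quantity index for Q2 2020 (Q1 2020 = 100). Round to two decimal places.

99.96

Paasche quantity index uses current-period prices as weights.
ΣP(Q2 2020)·Q(Q2 2020) = 19×18 + 3×40 + 2×101 + 2×462 + 16×62 = 342 + 120 + 202 + 924 + 992 = 2580
ΣP(Q2 2020)·Q(Q1 2020) = 19×18 + 3×31 + 2×99 + 2×358 + 16×77 = 342 + 93 + 198 + 716 + 1232 = 2581
Index = 2580 / 2581 × 100 = 99.9613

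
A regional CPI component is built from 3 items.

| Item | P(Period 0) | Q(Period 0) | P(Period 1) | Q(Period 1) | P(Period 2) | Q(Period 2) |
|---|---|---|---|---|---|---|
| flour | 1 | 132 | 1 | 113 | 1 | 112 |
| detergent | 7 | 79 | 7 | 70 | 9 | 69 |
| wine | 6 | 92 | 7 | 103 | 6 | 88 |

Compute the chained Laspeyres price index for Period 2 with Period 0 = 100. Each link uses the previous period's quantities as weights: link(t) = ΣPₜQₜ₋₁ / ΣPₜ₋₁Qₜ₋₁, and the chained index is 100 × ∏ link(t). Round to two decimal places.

Link Period 0→Period 1:
ΣP(Period 1)Q(Period 0) = 1×132 + 7×79 + 7×92 = 132 + 553 + 644 = 1329
ΣP(Period 0)Q(Period 0) = 1×132 + 7×79 + 6×92 = 132 + 553 + 552 = 1237
link = 1329/1237 = 1.074373
Link Period 1→Period 2:
ΣP(Period 2)Q(Period 1) = 1×113 + 9×70 + 6×103 = 113 + 630 + 618 = 1361
ΣP(Period 1)Q(Period 1) = 1×113 + 7×70 + 7×103 = 113 + 490 + 721 = 1324
link = 1361/1324 = 1.027946
Chained index = 100 × 1.074373 × 1.027946 = 110.4398

110.44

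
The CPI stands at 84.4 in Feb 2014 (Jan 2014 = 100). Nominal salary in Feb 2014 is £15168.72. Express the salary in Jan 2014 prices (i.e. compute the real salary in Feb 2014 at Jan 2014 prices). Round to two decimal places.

Real = Nominal ÷ (Index/100) = 15168.72 ÷ (84.4/100)
     = 15168.72 ÷ 0.844 = 17972.4171

17972.42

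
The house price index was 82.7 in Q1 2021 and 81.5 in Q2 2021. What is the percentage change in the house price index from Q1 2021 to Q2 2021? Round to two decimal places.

-1.45%

Change = (81.5 − 82.7) / 82.7 × 100
       = -1.2 / 82.7 × 100 = -1.4510%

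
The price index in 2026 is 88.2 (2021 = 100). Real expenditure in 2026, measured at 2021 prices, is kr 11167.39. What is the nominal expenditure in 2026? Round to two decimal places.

Nominal = Real × (Index/100) = 11167.39 × (88.2/100)
        = 11167.39 × 0.882 = 9849.6380

9849.64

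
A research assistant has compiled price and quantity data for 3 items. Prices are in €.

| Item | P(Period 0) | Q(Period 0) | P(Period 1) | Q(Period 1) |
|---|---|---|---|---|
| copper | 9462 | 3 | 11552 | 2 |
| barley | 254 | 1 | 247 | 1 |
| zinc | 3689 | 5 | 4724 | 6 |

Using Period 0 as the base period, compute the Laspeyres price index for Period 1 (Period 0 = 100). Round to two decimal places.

124.29

Laspeyres price index uses base-period quantities as weights.
ΣP(Period 1)·Q(Period 0) = 11552×3 + 247×1 + 4724×5 = 34656 + 247 + 23620 = 58523
ΣP(Period 0)·Q(Period 0) = 9462×3 + 254×1 + 3689×5 = 28386 + 254 + 18445 = 47085
Index = 58523 / 47085 × 100 = 124.2922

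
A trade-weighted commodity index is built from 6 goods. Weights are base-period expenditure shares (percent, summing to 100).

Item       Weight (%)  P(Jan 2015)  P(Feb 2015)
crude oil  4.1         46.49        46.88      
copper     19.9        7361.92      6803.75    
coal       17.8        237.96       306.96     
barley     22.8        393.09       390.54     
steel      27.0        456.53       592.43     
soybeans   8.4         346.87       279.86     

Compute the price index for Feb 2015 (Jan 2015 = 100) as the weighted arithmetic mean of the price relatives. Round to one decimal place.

110.0

crude oil: 4.1 × (46.88/46.49) = 4.1 × 1.008389 = 4.1344
copper: 19.9 × (6803.75/7361.92) = 19.9 × 0.924181 = 18.3912
coal: 17.8 × (306.96/237.96) = 17.8 × 1.289965 = 22.9614
barley: 22.8 × (390.54/393.09) = 22.8 × 0.993513 = 22.6521
steel: 27.0 × (592.43/456.53) = 27.0 × 1.297680 = 35.0374
soybeans: 8.4 × (279.86/346.87) = 8.4 × 0.806815 = 6.7772
Index = Σ wᵢ·(p₁ᵢ/p₀ᵢ) = 4.1344 + 18.3912 + 22.9614 + 22.6521 + 35.0374 + 6.7772 = 109.9537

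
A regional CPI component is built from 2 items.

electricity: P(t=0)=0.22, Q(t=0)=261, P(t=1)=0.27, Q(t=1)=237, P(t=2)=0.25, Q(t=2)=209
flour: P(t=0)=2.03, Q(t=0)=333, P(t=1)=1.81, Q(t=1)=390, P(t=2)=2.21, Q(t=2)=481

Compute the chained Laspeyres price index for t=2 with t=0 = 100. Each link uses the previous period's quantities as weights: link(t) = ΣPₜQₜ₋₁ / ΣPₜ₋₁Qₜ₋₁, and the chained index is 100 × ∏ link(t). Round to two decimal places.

Link t=0→t=1:
ΣP(t=1)Q(t=0) = 0.27×261 + 1.81×333 = 70.47 + 602.73 = 673.2
ΣP(t=0)Q(t=0) = 0.22×261 + 2.03×333 = 57.42 + 675.99 = 733.41
link = 673.2/733.41 = 0.917904
Link t=1→t=2:
ΣP(t=2)Q(t=1) = 0.25×237 + 2.21×390 = 59.25 + 861.9 = 921.15
ΣP(t=1)Q(t=1) = 0.27×237 + 1.81×390 = 63.99 + 705.9 = 769.89
link = 921.15/769.89 = 1.196470
Chained index = 100 × 0.917904 × 1.196470 = 109.8244

109.82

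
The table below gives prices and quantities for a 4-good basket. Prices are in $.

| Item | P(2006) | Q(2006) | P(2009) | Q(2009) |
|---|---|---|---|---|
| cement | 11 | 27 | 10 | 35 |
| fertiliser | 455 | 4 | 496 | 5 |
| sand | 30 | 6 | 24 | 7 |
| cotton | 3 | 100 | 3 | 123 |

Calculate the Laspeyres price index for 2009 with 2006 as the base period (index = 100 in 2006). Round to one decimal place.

Laspeyres price index uses base-period quantities as weights.
ΣP(2009)·Q(2006) = 10×27 + 496×4 + 24×6 + 3×100 = 270 + 1984 + 144 + 300 = 2698
ΣP(2006)·Q(2006) = 11×27 + 455×4 + 30×6 + 3×100 = 297 + 1820 + 180 + 300 = 2597
Index = 2698 / 2597 × 100 = 103.8891

103.9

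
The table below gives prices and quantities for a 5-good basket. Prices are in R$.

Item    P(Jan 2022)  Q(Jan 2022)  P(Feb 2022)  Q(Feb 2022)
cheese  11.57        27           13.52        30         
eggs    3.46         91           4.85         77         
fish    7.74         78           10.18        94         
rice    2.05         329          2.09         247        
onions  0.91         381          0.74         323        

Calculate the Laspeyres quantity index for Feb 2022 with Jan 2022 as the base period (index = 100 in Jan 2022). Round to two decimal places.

95.08

Laspeyres quantity index uses base-period prices as weights.
ΣP(Jan 2022)·Q(Feb 2022) = 11.57×30 + 3.46×77 + 7.74×94 + 2.05×247 + 0.91×323 = 347.1 + 266.42 + 727.56 + 506.35 + 293.93 = 2141.36
ΣP(Jan 2022)·Q(Jan 2022) = 11.57×27 + 3.46×91 + 7.74×78 + 2.05×329 + 0.91×381 = 312.39 + 314.86 + 603.72 + 674.45 + 346.71 = 2252.13
Index = 2141.36 / 2252.13 × 100 = 95.0815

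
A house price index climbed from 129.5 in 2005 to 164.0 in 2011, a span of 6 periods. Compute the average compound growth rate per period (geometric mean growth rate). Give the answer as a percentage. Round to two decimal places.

Growth factor = (164.0/129.5)^(1/6) = (1.266409)^(1/6) = 1.040149
Growth rate = 1.040149 − 1 = 0.040149 = 4.0149%

4.01%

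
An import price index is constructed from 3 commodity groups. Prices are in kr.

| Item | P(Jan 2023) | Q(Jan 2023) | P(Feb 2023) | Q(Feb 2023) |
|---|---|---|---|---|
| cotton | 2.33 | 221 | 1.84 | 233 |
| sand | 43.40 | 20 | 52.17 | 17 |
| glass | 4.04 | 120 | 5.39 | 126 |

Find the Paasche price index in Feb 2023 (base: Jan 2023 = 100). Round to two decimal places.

111.46

Paasche price index uses current-period quantities as weights.
ΣP(Feb 2023)·Q(Feb 2023) = 1.84×233 + 52.17×17 + 5.39×126 = 428.72 + 886.89 + 679.14 = 1994.75
ΣP(Jan 2023)·Q(Feb 2023) = 2.33×233 + 43.40×17 + 4.04×126 = 542.89 + 737.8 + 509.04 = 1789.73
Index = 1994.75 / 1789.73 × 100 = 111.4554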